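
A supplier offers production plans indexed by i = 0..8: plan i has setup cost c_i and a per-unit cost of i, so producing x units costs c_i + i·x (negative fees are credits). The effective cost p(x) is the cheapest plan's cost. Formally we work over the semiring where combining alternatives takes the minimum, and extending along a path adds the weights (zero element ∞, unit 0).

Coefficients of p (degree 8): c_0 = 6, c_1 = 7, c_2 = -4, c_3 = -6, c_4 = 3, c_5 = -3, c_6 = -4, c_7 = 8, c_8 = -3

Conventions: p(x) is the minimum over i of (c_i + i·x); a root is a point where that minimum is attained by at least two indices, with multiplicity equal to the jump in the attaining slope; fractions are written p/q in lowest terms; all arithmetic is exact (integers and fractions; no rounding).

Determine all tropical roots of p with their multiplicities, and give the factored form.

hull edge (i=0, c=6) to (i=2, c=-4): slope -5, span 2
hull edge (i=2, c=-4) to (i=3, c=-6): slope -2, span 1
hull edge (i=3, c=-6) to (i=8, c=-3): slope 3/5, span 5
Factored form: p(x) = -3 ⊗ (x ⊕ (-3/5)) ⊗ (x ⊕ (-3/5)) ⊗ (x ⊕ (-3/5)) ⊗ (x ⊕ (-3/5)) ⊗ (x ⊕ (-3/5)) ⊗ (x ⊕ 2) ⊗ (x ⊕ 5) ⊗ (x ⊕ 5)
Answer: roots = -3/5 (mult 5), 2 (mult 1), 5 (mult 2)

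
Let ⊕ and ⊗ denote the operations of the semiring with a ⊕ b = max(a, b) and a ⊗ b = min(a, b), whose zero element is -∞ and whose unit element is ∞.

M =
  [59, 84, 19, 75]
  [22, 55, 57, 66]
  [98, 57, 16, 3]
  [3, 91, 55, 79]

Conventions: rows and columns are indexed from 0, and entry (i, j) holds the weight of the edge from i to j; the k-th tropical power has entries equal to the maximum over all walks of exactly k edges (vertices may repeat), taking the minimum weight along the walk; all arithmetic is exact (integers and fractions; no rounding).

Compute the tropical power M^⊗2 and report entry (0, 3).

M^⊗2:
  [59, 75, 57, 75]
  [57, 66, 55, 66]
  [59, 84, 57, 75]
  [55, 79, 57, 79]
Key observation: the optimum is the walk 0->3->3, with weight 75 min 79 = 75.
Optimal value attained by: walk 0->3->3.
Answer: (M^⊗2)[0][3] = 75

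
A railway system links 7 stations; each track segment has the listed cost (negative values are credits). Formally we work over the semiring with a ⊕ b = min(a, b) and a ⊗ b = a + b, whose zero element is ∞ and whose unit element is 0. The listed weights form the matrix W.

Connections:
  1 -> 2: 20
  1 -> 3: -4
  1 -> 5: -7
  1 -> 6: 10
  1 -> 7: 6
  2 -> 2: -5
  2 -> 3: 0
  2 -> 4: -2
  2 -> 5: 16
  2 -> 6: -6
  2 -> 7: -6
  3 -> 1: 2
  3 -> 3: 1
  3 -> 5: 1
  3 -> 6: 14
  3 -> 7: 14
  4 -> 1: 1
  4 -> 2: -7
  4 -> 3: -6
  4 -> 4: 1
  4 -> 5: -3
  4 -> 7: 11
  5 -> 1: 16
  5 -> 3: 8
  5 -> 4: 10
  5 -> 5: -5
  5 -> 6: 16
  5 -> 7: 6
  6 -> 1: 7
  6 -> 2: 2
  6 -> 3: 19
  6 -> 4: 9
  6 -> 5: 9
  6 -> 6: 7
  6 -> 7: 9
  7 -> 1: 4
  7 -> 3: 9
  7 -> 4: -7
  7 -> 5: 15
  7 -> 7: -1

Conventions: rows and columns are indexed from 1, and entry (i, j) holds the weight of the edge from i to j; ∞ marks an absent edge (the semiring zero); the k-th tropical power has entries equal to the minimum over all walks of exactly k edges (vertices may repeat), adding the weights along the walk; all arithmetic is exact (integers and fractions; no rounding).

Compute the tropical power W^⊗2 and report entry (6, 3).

W^⊗2:
  [-2, 12, -3, -1, -12, 9, -1]
  [-2, -10, -8, -13, -5, -11, -11]
  [3, 16, -2, 7, -5, 12, 7]
  [-4, -12, -7, -9, -8, -13, -13]
  [10, 3, 3, -1, -10, 11, 1]
  [10, -3, 2, 0, 0, -4, -4]
  [-6, -14, -13, -8, -10, 14, -2]
Key observation: the optimum is the walk 6->2->3, with weight 2 + 0 = 2.
Optimal value attained by: walk 6->2->3.
Answer: (W^⊗2)[6][3] = 2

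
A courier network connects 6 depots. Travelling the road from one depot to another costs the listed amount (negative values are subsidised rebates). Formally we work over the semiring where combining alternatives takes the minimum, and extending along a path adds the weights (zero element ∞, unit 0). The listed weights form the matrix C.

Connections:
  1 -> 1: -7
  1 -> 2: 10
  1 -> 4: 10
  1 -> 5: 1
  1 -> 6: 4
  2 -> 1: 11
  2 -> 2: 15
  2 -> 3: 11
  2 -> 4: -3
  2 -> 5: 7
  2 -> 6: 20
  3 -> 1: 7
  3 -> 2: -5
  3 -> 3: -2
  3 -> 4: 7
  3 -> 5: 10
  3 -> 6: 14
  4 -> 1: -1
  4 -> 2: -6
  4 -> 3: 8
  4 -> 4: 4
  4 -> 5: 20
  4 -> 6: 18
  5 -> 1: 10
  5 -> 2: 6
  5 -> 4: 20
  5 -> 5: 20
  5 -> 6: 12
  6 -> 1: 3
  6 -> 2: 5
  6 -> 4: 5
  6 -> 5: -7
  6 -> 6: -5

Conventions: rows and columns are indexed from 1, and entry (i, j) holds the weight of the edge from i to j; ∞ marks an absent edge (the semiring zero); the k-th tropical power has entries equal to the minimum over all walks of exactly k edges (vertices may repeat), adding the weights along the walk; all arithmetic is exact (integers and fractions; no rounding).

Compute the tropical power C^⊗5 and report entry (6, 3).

C^⊗2:
  [-14, 3, 18, 3, -6, -3]
  [-4, -9, 5, 1, 12, 15]
  [0, -7, -4, -8, 2, 9]
  [-8, -2, 5, -9, 0, 3]
  [3, 14, 17, 3, 5, 7]
  [-4, -1, 13, 0, -12, -10]
C^⊗3:
  [-21, -4, 11, -4, -13, -10]
  [-11, -5, 2, -12, -3, 0]
  [-9, -14, -6, -10, 0, 4]
  [-15, -15, -1, -5, -7, -4]
  [-4, -3, 11, 7, 0, 2]
  [-11, -6, 8, -5, -17, -15]
C^⊗4:
  [-28, -11, 4, -11, -20, -17]
  [-18, -18, -4, -8, -10, -7]
  [-16, -16, -8, -17, -8, -5]
  [-22, -11, -4, -18, -14, -11]
  [-11, 1, 8, -6, -5, -3]
  [-18, -11, 3, -10, -22, -20]
C^⊗5:
  [-35, -18, -3, -18, -27, -24]
  [-25, -14, -7, -21, -17, -14]
  [-23, -23, -10, -19, -15, -12]
  [-29, -24, -10, -14, -21, -18]
  [-18, -12, 2, -2, -10, -8]
  [-25, -16, -2, -15, -27, -25]
Key observation: the optimum is the walk 6->6->6->6->4->3, with weight (-5) + (-5) + (-5) + 5 + 8 = -2.
Optimal value attained by: walk 6->6->6->6->4->3.
Answer: (C^⊗5)[6][3] = -2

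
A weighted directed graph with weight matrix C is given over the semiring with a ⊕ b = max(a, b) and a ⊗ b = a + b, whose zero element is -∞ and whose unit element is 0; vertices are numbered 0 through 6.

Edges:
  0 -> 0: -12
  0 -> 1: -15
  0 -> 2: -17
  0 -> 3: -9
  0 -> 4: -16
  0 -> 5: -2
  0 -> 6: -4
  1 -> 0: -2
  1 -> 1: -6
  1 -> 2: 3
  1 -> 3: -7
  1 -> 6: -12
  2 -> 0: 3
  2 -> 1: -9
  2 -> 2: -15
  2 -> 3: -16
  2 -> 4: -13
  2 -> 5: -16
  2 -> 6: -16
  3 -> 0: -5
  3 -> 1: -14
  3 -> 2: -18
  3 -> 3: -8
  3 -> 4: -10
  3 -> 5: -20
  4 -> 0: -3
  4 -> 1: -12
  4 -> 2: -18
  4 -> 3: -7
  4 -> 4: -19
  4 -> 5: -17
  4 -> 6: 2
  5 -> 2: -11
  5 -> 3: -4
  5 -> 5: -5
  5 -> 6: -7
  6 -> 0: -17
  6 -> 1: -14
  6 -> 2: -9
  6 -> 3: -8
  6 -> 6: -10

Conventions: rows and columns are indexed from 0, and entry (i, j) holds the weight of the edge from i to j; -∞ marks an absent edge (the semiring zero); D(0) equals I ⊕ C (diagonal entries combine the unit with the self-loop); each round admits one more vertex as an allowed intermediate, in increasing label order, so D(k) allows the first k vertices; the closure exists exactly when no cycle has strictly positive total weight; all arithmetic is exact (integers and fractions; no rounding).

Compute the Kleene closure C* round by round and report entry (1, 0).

D(0):
  [0, -15, -17, -9, -16, -2, -4]
  [-2, 0, 3, -7, -∞, -∞, -12]
  [3, -9, 0, -16, -13, -16, -16]
  [-5, -14, -18, 0, -10, -20, -∞]
  [-3, -12, -18, -7, 0, -17, 2]
  [-∞, -∞, -11, -4, -∞, 0, -7]
  [-17, -14, -9, -8, -∞, -∞, 0]
D(1):
  [0, -15, -17, -9, -16, -2, -4]
  [-2, 0, 3, -7, -18, -4, -6]
  [3, -9, 0, -6, -13, 1, -1]
  [-5, -14, -18, 0, -10, -7, -9]
  [-3, -12, -18, -7, 0, -5, 2]
  [-∞, -∞, -11, -4, -∞, 0, -7]
  [-17, -14, -9, -8, -33, -19, 0]
D(2):
  [0, -15, -12, -9, -16, -2, -4]
  [-2, 0, 3, -7, -18, -4, -6]
  [3, -9, 0, -6, -13, 1, -1]
  [-5, -14, -11, 0, -10, -7, -9]
  [-3, -12, -9, -7, 0, -5, 2]
  [-∞, -∞, -11, -4, -∞, 0, -7]
  [-16, -14, -9, -8, -32, -18, 0]
D(3):
  [0, -15, -12, -9, -16, -2, -4]
  [6, 0, 3, -3, -10, 4, 2]
  [3, -9, 0, -6, -13, 1, -1]
  [-5, -14, -11, 0, -10, -7, -9]
  [-3, -12, -9, -7, 0, -5, 2]
  [-8, -20, -11, -4, -24, 0, -7]
  [-6, -14, -9, -8, -22, -8, 0]
D(4):
  [0, -15, -12, -9, -16, -2, -4]
  [6, 0, 3, -3, -10, 4, 2]
  [3, -9, 0, -6, -13, 1, -1]
  [-5, -14, -11, 0, -10, -7, -9]
  [-3, -12, -9, -7, 0, -5, 2]
  [-8, -18, -11, -4, -14, 0, -7]
  [-6, -14, -9, -8, -18, -8, 0]
D(5):
  [0, -15, -12, -9, -16, -2, -4]
  [6, 0, 3, -3, -10, 4, 2]
  [3, -9, 0, -6, -13, 1, -1]
  [-5, -14, -11, 0, -10, -7, -8]
  [-3, -12, -9, -7, 0, -5, 2]
  [-8, -18, -11, -4, -14, 0, -7]
  [-6, -14, -9, -8, -18, -8, 0]
D(6):
  [0, -15, -12, -6, -16, -2, -4]
  [6, 0, 3, 0, -10, 4, 2]
  [3, -9, 0, -3, -13, 1, -1]
  [-5, -14, -11, 0, -10, -7, -8]
  [-3, -12, -9, -7, 0, -5, 2]
  [-8, -18, -11, -4, -14, 0, -7]
  [-6, -14, -9, -8, -18, -8, 0]
D(7):
  [0, -15, -12, -6, -16, -2, -4]
  [6, 0, 3, 0, -10, 4, 2]
  [3, -9, 0, -3, -13, 1, -1]
  [-5, -14, -11, 0, -10, -7, -8]
  [-3, -12, -7, -6, 0, -5, 2]
  [-8, -18, -11, -4, -14, 0, -7]
  [-6, -14, -9, -8, -18, -8, 0]
Answer: C*[1][0] = 6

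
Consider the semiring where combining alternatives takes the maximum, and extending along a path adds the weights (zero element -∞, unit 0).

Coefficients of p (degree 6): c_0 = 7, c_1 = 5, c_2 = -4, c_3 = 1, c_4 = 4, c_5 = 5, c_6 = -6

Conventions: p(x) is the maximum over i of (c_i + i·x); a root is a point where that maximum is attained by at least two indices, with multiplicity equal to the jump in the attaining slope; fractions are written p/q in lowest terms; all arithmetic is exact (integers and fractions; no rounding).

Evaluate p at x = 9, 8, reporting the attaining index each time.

p(9) = max(7+0·9=7, 5+1·9=14, -4+2·9=14, 1+3·9=28, 4+4·9=40, 5+5·9=50, -6+6·9=48) = 50 (attained by i=5)
p(8) = max(7+0·8=7, 5+1·8=13, -4+2·8=12, 1+3·8=25, 4+4·8=36, 5+5·8=45, -6+6·8=42) = 45 (attained by i=5)
Answer: p(9) = 50; p(8) = 45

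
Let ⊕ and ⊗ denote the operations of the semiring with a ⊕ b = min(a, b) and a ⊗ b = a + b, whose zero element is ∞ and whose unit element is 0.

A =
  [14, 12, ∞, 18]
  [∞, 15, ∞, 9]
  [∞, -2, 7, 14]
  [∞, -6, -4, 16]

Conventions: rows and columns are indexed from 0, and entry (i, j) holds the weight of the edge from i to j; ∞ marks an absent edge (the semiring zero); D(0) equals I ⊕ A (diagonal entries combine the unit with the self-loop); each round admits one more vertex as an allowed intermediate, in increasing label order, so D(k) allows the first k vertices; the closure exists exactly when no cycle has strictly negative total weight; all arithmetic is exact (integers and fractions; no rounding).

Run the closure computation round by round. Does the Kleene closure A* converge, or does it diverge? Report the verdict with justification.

D(0):
  [0, 12, ∞, 18]
  [∞, 0, ∞, 9]
  [∞, -2, 0, 14]
  [∞, -6, -4, 0]
D(1):
  [0, 12, ∞, 18]
  [∞, 0, ∞, 9]
  [∞, -2, 0, 14]
  [∞, -6, -4, 0]
D(2):
  [0, 12, ∞, 18]
  [∞, 0, ∞, 9]
  [∞, -2, 0, 7]
  [∞, -6, -4, 0]
D(3):
  [0, 12, ∞, 18]
  [∞, 0, ∞, 9]
  [∞, -2, 0, 7]
  [∞, -6, -4, 0]
D(4):
  [0, 12, 14, 18]
  [∞, 0, 5, 9]
  [∞, -2, 0, 7]
  [∞, -6, -4, 0]
Key observation: every diagonal entry stays at the unit through all rounds, so no improving cycle exists.
Answer: CONVERGES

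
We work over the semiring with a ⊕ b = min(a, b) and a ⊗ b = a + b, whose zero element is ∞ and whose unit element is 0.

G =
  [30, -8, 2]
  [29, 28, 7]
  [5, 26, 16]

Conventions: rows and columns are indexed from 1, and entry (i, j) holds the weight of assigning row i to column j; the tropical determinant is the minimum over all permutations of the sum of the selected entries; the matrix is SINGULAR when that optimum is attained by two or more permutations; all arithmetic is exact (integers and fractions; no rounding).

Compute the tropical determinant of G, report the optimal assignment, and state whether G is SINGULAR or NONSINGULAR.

σ = (1, 2, 3): 30 + 28 + 16 = 74
σ = (1, 3, 2): 30 + 7 + 26 = 63
σ = (2, 1, 3): (-8) + 29 + 16 = 37
σ = (2, 3, 1): (-8) + 7 + 5 = 4
σ = (3, 1, 2): 2 + 29 + 26 = 57
σ = (3, 2, 1): 2 + 28 + 5 = 35
Optimal value attained by: σ = (2, 3, 1).
Answer: det⊕(G) = 4; verdict: NONSINGULAR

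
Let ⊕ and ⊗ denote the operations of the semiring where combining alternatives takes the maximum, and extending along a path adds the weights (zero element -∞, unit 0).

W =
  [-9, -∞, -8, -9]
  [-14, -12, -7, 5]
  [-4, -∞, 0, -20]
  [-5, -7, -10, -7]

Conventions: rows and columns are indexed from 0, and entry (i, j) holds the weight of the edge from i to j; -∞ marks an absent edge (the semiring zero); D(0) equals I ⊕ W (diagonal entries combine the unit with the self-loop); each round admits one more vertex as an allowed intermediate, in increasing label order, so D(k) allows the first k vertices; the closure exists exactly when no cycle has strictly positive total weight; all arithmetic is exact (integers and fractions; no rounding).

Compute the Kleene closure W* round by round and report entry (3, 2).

D(0):
  [0, -∞, -8, -9]
  [-14, 0, -7, 5]
  [-4, -∞, 0, -20]
  [-5, -7, -10, 0]
D(1):
  [0, -∞, -8, -9]
  [-14, 0, -7, 5]
  [-4, -∞, 0, -13]
  [-5, -7, -10, 0]
D(2):
  [0, -∞, -8, -9]
  [-14, 0, -7, 5]
  [-4, -∞, 0, -13]
  [-5, -7, -10, 0]
D(3):
  [0, -∞, -8, -9]
  [-11, 0, -7, 5]
  [-4, -∞, 0, -13]
  [-5, -7, -10, 0]
D(4):
  [0, -16, -8, -9]
  [0, 0, -5, 5]
  [-4, -20, 0, -13]
  [-5, -7, -10, 0]
Answer: W*[3][2] = -10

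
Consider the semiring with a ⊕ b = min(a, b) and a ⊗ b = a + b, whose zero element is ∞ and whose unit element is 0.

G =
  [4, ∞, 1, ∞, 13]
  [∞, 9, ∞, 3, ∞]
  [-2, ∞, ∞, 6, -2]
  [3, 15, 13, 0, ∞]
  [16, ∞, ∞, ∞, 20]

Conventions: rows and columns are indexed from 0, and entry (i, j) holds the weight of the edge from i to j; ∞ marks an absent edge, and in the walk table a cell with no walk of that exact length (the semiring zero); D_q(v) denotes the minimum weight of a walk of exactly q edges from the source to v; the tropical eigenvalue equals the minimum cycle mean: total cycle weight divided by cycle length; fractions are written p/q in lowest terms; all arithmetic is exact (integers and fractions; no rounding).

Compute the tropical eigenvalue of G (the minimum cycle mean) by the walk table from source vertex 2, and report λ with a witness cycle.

q=0: [∞, ∞, 0, ∞, ∞]
q=1: [-2, ∞, ∞, 6, -2]
q=2: [2, 21, -1, 6, 11]
q=3: [-3, 21, 3, 5, -3]
q=4: [1, 20, -2, 5, 1]
q=5: [-4, 20, 2, 4, -4]
Optimal cycle mean attained by: cycle 0->2->0, total 1 + (-2), length 2.
Answer: λ = -1/2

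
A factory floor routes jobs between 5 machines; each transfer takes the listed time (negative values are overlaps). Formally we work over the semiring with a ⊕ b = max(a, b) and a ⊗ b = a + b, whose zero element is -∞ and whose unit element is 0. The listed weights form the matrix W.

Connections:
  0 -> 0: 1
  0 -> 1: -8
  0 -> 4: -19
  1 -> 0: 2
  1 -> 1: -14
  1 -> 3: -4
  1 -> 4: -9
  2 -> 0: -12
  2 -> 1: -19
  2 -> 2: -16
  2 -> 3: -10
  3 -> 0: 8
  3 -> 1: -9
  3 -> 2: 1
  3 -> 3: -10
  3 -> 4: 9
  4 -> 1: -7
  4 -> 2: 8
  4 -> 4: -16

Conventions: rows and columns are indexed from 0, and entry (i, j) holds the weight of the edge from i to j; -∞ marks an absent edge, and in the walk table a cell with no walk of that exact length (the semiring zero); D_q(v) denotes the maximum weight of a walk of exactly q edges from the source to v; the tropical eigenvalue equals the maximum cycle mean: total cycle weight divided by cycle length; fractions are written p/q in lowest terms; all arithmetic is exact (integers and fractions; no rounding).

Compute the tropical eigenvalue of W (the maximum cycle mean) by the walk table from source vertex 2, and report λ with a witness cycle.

q=0: [-∞, -∞, 0, -∞, -∞]
q=1: [-12, -19, -16, -10, -∞]
q=2: [-2, -19, -9, -20, -1]
q=3: [-1, -8, 7, -19, -11]
q=4: [0, -9, -3, -3, -10]
q=5: [5, -8, -2, -13, 6]
Optimal cycle mean attained by: cycle 2->3->4->2, total (-10) + 9 + 8, length 3.
Answer: λ = 7/3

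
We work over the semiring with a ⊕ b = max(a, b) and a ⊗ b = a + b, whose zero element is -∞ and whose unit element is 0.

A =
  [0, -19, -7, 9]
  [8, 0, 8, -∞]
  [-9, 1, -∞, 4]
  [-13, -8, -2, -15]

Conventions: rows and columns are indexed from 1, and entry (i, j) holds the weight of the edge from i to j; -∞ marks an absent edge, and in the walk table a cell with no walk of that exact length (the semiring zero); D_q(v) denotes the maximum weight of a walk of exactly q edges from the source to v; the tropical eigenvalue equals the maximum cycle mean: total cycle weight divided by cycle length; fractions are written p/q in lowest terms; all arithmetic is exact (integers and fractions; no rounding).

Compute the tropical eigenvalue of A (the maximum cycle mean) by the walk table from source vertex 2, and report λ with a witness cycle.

q=0: [-∞, 0, -∞, -∞]
q=1: [8, 0, 8, -∞]
q=2: [8, 9, 8, 17]
q=3: [17, 9, 17, 17]
q=4: [17, 18, 17, 26]
Optimal cycle mean attained by: cycle 2->3->2, total 8 + 1, length 2.
Answer: λ = 9/2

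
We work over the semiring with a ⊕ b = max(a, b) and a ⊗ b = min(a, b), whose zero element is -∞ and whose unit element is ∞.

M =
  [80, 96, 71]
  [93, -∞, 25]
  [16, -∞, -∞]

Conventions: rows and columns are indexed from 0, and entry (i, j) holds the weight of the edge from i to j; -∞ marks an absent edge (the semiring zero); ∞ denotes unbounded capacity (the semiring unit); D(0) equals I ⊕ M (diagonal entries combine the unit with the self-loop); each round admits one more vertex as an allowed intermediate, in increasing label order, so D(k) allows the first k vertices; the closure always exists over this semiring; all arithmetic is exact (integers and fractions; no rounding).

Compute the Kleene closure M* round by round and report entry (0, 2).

D(0):
  [∞, 96, 71]
  [93, ∞, 25]
  [16, -∞, ∞]
D(1):
  [∞, 96, 71]
  [93, ∞, 71]
  [16, 16, ∞]
D(2):
  [∞, 96, 71]
  [93, ∞, 71]
  [16, 16, ∞]
D(3):
  [∞, 96, 71]
  [93, ∞, 71]
  [16, 16, ∞]
Answer: M*[0][2] = 71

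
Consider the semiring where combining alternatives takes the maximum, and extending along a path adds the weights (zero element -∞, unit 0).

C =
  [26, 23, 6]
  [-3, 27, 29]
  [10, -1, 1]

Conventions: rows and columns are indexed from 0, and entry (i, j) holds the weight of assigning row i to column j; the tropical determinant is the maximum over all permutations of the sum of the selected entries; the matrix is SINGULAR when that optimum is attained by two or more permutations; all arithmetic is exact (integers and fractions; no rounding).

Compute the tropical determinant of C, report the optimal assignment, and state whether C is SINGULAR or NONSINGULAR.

σ = (0, 1, 2): 26 + 27 + 1 = 54
σ = (0, 2, 1): 26 + 29 + (-1) = 54
σ = (1, 0, 2): 23 + (-3) + 1 = 21
σ = (1, 2, 0): 23 + 29 + 10 = 62
σ = (2, 0, 1): 6 + (-3) + (-1) = 2
σ = (2, 1, 0): 6 + 27 + 10 = 43
Optimal value attained by: σ = (1, 2, 0).
Answer: det⊕(C) = 62; verdict: NONSINGULAR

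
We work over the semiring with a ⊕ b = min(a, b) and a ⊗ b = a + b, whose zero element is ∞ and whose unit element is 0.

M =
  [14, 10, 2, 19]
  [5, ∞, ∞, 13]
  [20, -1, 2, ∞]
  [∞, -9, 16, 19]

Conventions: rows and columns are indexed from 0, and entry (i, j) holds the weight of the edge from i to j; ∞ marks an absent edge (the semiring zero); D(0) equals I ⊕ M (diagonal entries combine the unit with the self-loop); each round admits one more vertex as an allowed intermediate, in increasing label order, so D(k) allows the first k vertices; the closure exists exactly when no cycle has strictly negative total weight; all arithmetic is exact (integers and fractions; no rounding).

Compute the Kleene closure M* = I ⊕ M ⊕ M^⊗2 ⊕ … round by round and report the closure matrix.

D(0):
  [0, 10, 2, 19]
  [5, 0, ∞, 13]
  [20, -1, 0, ∞]
  [∞, -9, 16, 0]
D(1):
  [0, 10, 2, 19]
  [5, 0, 7, 13]
  [20, -1, 0, 39]
  [∞, -9, 16, 0]
D(2):
  [0, 10, 2, 19]
  [5, 0, 7, 13]
  [4, -1, 0, 12]
  [-4, -9, -2, 0]
D(3):
  [0, 1, 2, 14]
  [5, 0, 7, 13]
  [4, -1, 0, 12]
  [-4, -9, -2, 0]
D(4):
  [0, 1, 2, 14]
  [5, 0, 7, 13]
  [4, -1, 0, 12]
  [-4, -9, -2, 0]
Answer: M* = [[0, 1, 2, 14], [5, 0, 7, 13], [4, -1, 0, 12], [-4, -9, -2, 0]]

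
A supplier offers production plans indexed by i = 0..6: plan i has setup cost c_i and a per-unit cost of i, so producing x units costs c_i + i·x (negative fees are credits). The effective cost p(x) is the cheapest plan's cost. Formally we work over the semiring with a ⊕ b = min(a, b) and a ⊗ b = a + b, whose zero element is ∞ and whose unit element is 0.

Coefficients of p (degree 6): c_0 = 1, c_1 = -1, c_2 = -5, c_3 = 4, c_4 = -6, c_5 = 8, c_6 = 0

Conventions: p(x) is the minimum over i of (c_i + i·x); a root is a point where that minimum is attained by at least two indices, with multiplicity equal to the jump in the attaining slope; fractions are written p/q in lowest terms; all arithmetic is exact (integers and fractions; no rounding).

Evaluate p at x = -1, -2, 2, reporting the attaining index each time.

p(-1) = min(1+0·(-1)=1, -1+1·(-1)=-2, -5+2·(-1)=-7, 4+3·(-1)=1, -6+4·(-1)=-10, 8+5·(-1)=3, 0+6·(-1)=-6) = -10 (attained by i=4)
p(-2) = min(1+0·(-2)=1, -1+1·(-2)=-3, -5+2·(-2)=-9, 4+3·(-2)=-2, -6+4·(-2)=-14, 8+5·(-2)=-2, 0+6·(-2)=-12) = -14 (attained by i=4)
p(2) = min(1+0·2=1, -1+1·2=1, -5+2·2=-1, 4+3·2=10, -6+4·2=2, 8+5·2=18, 0+6·2=12) = -1 (attained by i=2)
Answer: p(-1) = -10; p(-2) = -14; p(2) = -1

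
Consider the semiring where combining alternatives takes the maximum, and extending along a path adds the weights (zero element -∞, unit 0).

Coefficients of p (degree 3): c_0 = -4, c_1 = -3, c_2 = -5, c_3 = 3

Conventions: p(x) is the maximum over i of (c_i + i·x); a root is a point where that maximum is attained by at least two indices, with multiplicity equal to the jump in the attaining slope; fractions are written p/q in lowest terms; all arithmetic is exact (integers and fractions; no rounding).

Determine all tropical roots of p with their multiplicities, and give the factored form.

hull edge (i=0, c=-4) to (i=3, c=3): slope 7/3, span 3
Factored form: p(x) = 3 ⊗ (x ⊕ (-7/3)) ⊗ (x ⊕ (-7/3)) ⊗ (x ⊕ (-7/3))
Answer: roots = -7/3 (mult 3)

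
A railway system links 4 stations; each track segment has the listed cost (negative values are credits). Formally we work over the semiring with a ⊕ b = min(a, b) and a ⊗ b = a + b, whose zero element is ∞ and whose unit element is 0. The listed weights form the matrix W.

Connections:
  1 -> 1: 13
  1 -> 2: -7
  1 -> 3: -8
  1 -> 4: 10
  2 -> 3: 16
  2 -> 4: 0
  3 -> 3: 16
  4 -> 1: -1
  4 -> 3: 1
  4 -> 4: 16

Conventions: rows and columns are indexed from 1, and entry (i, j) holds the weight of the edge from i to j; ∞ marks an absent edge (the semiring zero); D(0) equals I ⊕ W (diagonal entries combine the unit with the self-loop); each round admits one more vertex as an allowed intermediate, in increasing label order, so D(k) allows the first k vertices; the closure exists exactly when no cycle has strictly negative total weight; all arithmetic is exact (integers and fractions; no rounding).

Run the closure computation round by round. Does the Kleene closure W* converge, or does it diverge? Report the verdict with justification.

D(0):
  [0, -7, -8, 10]
  [∞, 0, 16, 0]
  [∞, ∞, 0, ∞]
  [-1, ∞, 1, 0]
D(1):
  [0, -7, -8, 10]
  [∞, 0, 16, 0]
  [∞, ∞, 0, ∞]
  [-1, -8, -9, 0]
Detection: at round 2, diagonal entry (4, 4) turns strictly negative.
Key observation: the cycle 4->1->2->4 has total weight (-1) + (-7) + 0, which is strictly negative.
Answer: DIVERGES — negative cycle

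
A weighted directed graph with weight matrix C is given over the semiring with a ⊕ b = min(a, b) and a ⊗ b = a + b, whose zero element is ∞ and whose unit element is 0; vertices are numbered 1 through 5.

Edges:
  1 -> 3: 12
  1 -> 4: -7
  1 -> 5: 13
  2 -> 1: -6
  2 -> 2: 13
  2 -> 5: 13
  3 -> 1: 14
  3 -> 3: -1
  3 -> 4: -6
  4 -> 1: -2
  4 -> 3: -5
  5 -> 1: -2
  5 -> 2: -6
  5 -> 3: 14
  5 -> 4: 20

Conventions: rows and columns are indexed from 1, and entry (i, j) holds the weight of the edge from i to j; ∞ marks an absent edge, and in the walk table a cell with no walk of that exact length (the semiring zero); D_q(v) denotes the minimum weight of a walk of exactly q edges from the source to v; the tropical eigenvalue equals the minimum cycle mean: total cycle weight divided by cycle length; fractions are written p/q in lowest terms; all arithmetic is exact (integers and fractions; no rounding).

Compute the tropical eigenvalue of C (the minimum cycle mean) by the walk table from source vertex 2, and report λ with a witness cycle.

q=0: [∞, 0, ∞, ∞, ∞]
q=1: [-6, 13, ∞, ∞, 13]
q=2: [7, 7, 6, -13, 7]
q=3: [-15, 1, -18, 0, 20]
q=4: [-5, 14, -19, -24, -2]
q=5: [-26, -8, -29, -25, 8]
Optimal cycle mean attained by: cycle 3->4->3, total (-6) + (-5), length 2.
Answer: λ = -11/2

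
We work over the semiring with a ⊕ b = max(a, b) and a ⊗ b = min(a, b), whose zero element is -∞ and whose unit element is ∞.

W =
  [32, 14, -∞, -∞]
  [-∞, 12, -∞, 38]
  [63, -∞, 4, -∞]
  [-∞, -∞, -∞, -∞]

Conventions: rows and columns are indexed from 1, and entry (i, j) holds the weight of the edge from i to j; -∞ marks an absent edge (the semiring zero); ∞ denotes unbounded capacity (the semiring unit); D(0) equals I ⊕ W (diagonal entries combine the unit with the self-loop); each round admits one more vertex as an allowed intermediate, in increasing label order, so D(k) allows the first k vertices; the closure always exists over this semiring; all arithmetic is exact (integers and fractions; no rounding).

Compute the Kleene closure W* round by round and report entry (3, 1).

D(0):
  [∞, 14, -∞, -∞]
  [-∞, ∞, -∞, 38]
  [63, -∞, ∞, -∞]
  [-∞, -∞, -∞, ∞]
D(1):
  [∞, 14, -∞, -∞]
  [-∞, ∞, -∞, 38]
  [63, 14, ∞, -∞]
  [-∞, -∞, -∞, ∞]
D(2):
  [∞, 14, -∞, 14]
  [-∞, ∞, -∞, 38]
  [63, 14, ∞, 14]
  [-∞, -∞, -∞, ∞]
D(3):
  [∞, 14, -∞, 14]
  [-∞, ∞, -∞, 38]
  [63, 14, ∞, 14]
  [-∞, -∞, -∞, ∞]
D(4):
  [∞, 14, -∞, 14]
  [-∞, ∞, -∞, 38]
  [63, 14, ∞, 14]
  [-∞, -∞, -∞, ∞]
Answer: W*[3][1] = 63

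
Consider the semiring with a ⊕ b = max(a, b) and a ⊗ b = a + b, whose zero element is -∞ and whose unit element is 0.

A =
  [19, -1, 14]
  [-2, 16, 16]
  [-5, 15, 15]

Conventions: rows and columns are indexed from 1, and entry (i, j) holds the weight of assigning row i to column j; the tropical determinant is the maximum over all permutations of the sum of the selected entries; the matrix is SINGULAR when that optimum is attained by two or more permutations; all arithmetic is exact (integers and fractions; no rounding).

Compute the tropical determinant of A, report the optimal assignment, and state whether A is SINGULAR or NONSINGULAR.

σ = (1, 2, 3): 19 + 16 + 15 = 50
σ = (1, 3, 2): 19 + 16 + 15 = 50
σ = (2, 1, 3): (-1) + (-2) + 15 = 12
σ = (2, 3, 1): (-1) + 16 + (-5) = 10
σ = (3, 1, 2): 14 + (-2) + 15 = 27
σ = (3, 2, 1): 14 + 16 + (-5) = 25
Optimal value attained by: σ = (1, 2, 3).
Answer: det⊕(A) = 50; verdict: SINGULAR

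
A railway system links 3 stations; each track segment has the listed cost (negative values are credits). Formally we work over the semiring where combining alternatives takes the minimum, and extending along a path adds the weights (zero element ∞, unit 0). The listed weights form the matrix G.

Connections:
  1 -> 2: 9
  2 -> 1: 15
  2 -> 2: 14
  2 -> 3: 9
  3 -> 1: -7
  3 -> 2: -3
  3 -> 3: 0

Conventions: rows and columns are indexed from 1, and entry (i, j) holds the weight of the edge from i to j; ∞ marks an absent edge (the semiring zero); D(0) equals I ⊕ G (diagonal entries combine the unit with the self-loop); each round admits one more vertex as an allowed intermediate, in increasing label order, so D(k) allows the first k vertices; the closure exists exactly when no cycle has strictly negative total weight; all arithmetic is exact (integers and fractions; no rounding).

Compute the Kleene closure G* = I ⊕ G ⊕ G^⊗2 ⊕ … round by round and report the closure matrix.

D(0):
  [0, 9, ∞]
  [15, 0, 9]
  [-7, -3, 0]
D(1):
  [0, 9, ∞]
  [15, 0, 9]
  [-7, -3, 0]
D(2):
  [0, 9, 18]
  [15, 0, 9]
  [-7, -3, 0]
D(3):
  [0, 9, 18]
  [2, 0, 9]
  [-7, -3, 0]
Answer: G* = [[0, 9, 18], [2, 0, 9], [-7, -3, 0]]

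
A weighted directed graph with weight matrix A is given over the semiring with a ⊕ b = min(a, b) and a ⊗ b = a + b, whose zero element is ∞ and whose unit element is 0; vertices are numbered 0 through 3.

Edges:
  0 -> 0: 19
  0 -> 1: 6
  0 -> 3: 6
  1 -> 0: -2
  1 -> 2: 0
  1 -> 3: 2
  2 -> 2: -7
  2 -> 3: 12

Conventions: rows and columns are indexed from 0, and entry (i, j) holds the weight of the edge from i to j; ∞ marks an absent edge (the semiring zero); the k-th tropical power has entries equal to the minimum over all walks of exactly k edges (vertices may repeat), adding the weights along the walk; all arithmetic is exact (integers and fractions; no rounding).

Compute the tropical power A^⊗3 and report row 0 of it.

A^⊗2:
  [4, 25, 6, 8]
  [17, 4, -7, 4]
  [∞, ∞, -14, 5]
  [∞, ∞, ∞, ∞]
A^⊗3:
  [23, 10, -1, 10]
  [2, 23, -14, 5]
  [∞, ∞, -21, -2]
  [∞, ∞, ∞, ∞]
Answer: row 0 of A^⊗3 = [23, 10, -1, 10]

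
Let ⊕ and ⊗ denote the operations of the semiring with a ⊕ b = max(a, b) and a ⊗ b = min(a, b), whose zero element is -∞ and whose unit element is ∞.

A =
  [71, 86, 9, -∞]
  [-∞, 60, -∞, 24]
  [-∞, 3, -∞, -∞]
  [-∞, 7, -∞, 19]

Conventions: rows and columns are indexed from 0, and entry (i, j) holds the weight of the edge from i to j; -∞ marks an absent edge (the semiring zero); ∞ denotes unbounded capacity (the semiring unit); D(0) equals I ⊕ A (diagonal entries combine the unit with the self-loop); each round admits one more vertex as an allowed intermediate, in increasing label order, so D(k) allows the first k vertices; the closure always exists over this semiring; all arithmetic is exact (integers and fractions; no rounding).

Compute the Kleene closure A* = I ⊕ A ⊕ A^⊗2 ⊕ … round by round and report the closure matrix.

D(0):
  [∞, 86, 9, -∞]
  [-∞, ∞, -∞, 24]
  [-∞, 3, ∞, -∞]
  [-∞, 7, -∞, ∞]
D(1):
  [∞, 86, 9, -∞]
  [-∞, ∞, -∞, 24]
  [-∞, 3, ∞, -∞]
  [-∞, 7, -∞, ∞]
D(2):
  [∞, 86, 9, 24]
  [-∞, ∞, -∞, 24]
  [-∞, 3, ∞, 3]
  [-∞, 7, -∞, ∞]
D(3):
  [∞, 86, 9, 24]
  [-∞, ∞, -∞, 24]
  [-∞, 3, ∞, 3]
  [-∞, 7, -∞, ∞]
D(4):
  [∞, 86, 9, 24]
  [-∞, ∞, -∞, 24]
  [-∞, 3, ∞, 3]
  [-∞, 7, -∞, ∞]
Answer: A* = [[∞, 86, 9, 24], [-∞, ∞, -∞, 24], [-∞, 3, ∞, 3], [-∞, 7, -∞, ∞]]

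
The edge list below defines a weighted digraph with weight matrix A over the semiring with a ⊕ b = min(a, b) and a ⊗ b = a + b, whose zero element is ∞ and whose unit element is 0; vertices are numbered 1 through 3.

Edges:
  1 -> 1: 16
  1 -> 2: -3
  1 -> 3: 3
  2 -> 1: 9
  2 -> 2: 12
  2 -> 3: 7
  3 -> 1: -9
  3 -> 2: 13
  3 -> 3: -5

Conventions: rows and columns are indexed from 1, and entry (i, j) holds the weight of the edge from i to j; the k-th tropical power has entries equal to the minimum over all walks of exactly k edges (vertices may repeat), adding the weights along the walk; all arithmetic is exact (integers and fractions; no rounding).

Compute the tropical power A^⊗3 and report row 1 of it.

A^⊗2:
  [-6, 9, -2]
  [-2, 6, 2]
  [-14, -12, -10]
A^⊗3:
  [-11, -9, -7]
  [-7, -5, -3]
  [-19, -17, -15]
Answer: row 1 of A^⊗3 = [-11, -9, -7]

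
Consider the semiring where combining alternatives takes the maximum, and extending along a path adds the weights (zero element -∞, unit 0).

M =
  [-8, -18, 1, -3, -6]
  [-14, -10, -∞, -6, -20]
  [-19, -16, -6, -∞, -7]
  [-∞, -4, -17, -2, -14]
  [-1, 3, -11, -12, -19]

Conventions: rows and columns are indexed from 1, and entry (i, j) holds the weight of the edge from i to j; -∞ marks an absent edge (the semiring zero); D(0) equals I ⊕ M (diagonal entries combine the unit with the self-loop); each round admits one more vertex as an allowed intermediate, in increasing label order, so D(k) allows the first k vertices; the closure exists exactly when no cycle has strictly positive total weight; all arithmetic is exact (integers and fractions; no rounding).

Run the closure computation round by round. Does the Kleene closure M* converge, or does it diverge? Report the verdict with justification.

D(0):
  [0, -18, 1, -3, -6]
  [-14, 0, -∞, -6, -20]
  [-19, -16, 0, -∞, -7]
  [-∞, -4, -17, 0, -14]
  [-1, 3, -11, -12, 0]
D(1):
  [0, -18, 1, -3, -6]
  [-14, 0, -13, -6, -20]
  [-19, -16, 0, -22, -7]
  [-∞, -4, -17, 0, -14]
  [-1, 3, 0, -4, 0]
D(2):
  [0, -18, 1, -3, -6]
  [-14, 0, -13, -6, -20]
  [-19, -16, 0, -22, -7]
  [-18, -4, -17, 0, -14]
  [-1, 3, 0, -3, 0]
D(3):
  [0, -15, 1, -3, -6]
  [-14, 0, -13, -6, -20]
  [-19, -16, 0, -22, -7]
  [-18, -4, -17, 0, -14]
  [-1, 3, 0, -3, 0]
D(4):
  [0, -7, 1, -3, -6]
  [-14, 0, -13, -6, -20]
  [-19, -16, 0, -22, -7]
  [-18, -4, -17, 0, -14]
  [-1, 3, 0, -3, 0]
D(5):
  [0, -3, 1, -3, -6]
  [-14, 0, -13, -6, -20]
  [-8, -4, 0, -10, -7]
  [-15, -4, -14, 0, -14]
  [-1, 3, 0, -3, 0]
Key observation: every diagonal entry stays at the unit through all rounds, so no improving cycle exists.
Answer: CONVERGES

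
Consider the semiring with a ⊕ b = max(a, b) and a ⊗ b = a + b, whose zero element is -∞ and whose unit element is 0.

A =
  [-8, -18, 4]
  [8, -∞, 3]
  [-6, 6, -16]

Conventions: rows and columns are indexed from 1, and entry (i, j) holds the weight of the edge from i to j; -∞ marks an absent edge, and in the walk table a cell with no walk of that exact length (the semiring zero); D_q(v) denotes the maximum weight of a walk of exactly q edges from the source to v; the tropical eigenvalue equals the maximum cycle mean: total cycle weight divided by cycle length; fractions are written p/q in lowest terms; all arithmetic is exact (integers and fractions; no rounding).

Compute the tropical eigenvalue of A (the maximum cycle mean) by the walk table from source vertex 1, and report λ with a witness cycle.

q=0: [0, -∞, -∞]
q=1: [-8, -18, 4]
q=2: [-2, 10, -4]
q=3: [18, 2, 13]
Optimal cycle mean attained by: cycle 1->3->2->1, total 4 + 6 + 8, length 3.
Answer: λ = 6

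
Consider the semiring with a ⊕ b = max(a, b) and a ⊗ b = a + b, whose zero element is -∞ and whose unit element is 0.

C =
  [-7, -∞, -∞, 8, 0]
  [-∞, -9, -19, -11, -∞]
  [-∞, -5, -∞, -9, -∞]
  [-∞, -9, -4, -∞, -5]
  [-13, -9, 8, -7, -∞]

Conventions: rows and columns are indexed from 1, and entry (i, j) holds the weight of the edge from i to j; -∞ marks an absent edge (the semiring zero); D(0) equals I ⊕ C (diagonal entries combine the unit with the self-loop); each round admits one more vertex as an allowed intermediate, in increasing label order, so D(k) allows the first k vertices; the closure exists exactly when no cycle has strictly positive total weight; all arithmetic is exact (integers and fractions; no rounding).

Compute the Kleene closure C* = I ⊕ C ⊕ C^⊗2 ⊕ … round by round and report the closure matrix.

D(0):
  [0, -∞, -∞, 8, 0]
  [-∞, 0, -19, -11, -∞]
  [-∞, -5, 0, -9, -∞]
  [-∞, -9, -4, 0, -5]
  [-13, -9, 8, -7, 0]
D(1):
  [0, -∞, -∞, 8, 0]
  [-∞, 0, -19, -11, -∞]
  [-∞, -5, 0, -9, -∞]
  [-∞, -9, -4, 0, -5]
  [-13, -9, 8, -5, 0]
D(2):
  [0, -∞, -∞, 8, 0]
  [-∞, 0, -19, -11, -∞]
  [-∞, -5, 0, -9, -∞]
  [-∞, -9, -4, 0, -5]
  [-13, -9, 8, -5, 0]
D(3):
  [0, -∞, -∞, 8, 0]
  [-∞, 0, -19, -11, -∞]
  [-∞, -5, 0, -9, -∞]
  [-∞, -9, -4, 0, -5]
  [-13, 3, 8, -1, 0]
D(4):
  [0, -1, 4, 8, 3]
  [-∞, 0, -15, -11, -16]
  [-∞, -5, 0, -9, -14]
  [-∞, -9, -4, 0, -5]
  [-13, 3, 8, -1, 0]
D(5):
  [0, 6, 11, 8, 3]
  [-29, 0, -8, -11, -16]
  [-27, -5, 0, -9, -14]
  [-18, -2, 3, 0, -5]
  [-13, 3, 8, -1, 0]
Answer: C* = [[0, 6, 11, 8, 3], [-29, 0, -8, -11, -16], [-27, -5, 0, -9, -14], [-18, -2, 3, 0, -5], [-13, 3, 8, -1, 0]]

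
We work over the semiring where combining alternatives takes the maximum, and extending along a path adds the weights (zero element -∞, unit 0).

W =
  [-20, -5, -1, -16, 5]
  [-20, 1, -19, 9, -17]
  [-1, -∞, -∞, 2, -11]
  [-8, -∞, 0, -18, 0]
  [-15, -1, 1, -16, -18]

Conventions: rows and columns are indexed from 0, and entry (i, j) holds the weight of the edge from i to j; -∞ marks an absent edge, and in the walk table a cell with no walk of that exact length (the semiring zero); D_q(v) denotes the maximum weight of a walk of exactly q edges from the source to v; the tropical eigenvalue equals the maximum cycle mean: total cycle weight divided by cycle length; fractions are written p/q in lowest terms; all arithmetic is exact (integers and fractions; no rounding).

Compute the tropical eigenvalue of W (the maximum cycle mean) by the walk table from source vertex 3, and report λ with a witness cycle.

q=0: [-∞, -∞, -∞, 0, -∞]
q=1: [-8, -∞, 0, -18, 0]
q=2: [-1, -1, 1, 2, -3]
q=3: [0, 0, 2, 8, 4]
q=4: [1, 3, 8, 9, 8]
q=5: [7, 7, 9, 12, 9]
Optimal cycle mean attained by: cycle 1->3->4->1, total 9 + 0 + (-1), length 3.
Answer: λ = 8/3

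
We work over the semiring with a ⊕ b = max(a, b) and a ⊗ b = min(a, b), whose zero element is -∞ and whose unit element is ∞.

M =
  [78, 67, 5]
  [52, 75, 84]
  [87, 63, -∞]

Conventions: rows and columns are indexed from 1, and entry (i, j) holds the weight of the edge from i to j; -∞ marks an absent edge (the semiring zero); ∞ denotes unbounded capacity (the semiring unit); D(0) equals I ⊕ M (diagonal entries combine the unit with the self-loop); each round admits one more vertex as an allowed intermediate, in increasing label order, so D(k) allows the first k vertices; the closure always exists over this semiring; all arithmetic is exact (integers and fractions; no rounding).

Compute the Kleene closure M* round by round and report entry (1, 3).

D(0):
  [∞, 67, 5]
  [52, ∞, 84]
  [87, 63, ∞]
D(1):
  [∞, 67, 5]
  [52, ∞, 84]
  [87, 67, ∞]
D(2):
  [∞, 67, 67]
  [52, ∞, 84]
  [87, 67, ∞]
D(3):
  [∞, 67, 67]
  [84, ∞, 84]
  [87, 67, ∞]
Answer: M*[1][3] = 67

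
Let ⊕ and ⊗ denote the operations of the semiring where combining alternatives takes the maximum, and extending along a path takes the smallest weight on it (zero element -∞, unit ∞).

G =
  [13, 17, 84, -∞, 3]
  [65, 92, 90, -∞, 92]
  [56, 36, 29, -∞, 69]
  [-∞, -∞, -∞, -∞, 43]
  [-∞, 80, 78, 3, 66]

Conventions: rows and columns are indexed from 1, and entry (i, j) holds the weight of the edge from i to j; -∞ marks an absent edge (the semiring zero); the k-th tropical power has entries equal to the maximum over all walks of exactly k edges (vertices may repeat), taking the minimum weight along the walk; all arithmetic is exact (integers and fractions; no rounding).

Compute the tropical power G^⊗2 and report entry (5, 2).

G^⊗2:
  [56, 36, 29, 3, 69]
  [65, 92, 90, 3, 92]
  [36, 69, 69, 3, 66]
  [-∞, 43, 43, 3, 43]
  [65, 80, 80, 3, 80]
Key observation: the optimum is the walk 5->2->2, with weight 80 min 92 = 80.
Optimal value attained by: walk 5->2->2.
Answer: (G^⊗2)[5][2] = 80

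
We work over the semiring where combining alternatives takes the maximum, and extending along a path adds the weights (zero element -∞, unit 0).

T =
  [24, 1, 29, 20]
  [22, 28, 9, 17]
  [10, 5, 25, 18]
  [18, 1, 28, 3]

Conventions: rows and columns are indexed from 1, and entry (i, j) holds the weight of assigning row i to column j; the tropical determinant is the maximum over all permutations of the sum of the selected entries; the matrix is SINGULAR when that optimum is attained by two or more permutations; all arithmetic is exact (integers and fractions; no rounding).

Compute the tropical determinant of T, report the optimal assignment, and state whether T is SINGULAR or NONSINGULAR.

σ = (1, 2, 3, 4): 24 + 28 + 25 + 3 = 80
σ = (1, 2, 4, 3): 24 + 28 + 18 + 28 = 98
σ = (1, 3, 2, 4): 24 + 9 + 5 + 3 = 41
σ = (1, 3, 4, 2): 24 + 9 + 18 + 1 = 52
σ = (1, 4, 2, 3): 24 + 17 + 5 + 28 = 74
σ = (1, 4, 3, 2): 24 + 17 + 25 + 1 = 67
σ = (2, 1, 3, 4): 1 + 22 + 25 + 3 = 51
σ = (2, 1, 4, 3): 1 + 22 + 18 + 28 = 69
σ = (2, 3, 1, 4): 1 + 9 + 10 + 3 = 23
σ = (2, 3, 4, 1): 1 + 9 + 18 + 18 = 46
σ = (2, 4, 1, 3): 1 + 17 + 10 + 28 = 56
σ = (2, 4, 3, 1): 1 + 17 + 25 + 18 = 61
σ = (3, 1, 2, 4): 29 + 22 + 5 + 3 = 59
σ = (3, 1, 4, 2): 29 + 22 + 18 + 1 = 70
σ = (3, 2, 1, 4): 29 + 28 + 10 + 3 = 70
σ = (3, 2, 4, 1): 29 + 28 + 18 + 18 = 93
σ = (3, 4, 1, 2): 29 + 17 + 10 + 1 = 57
σ = (3, 4, 2, 1): 29 + 17 + 5 + 18 = 69
σ = (4, 1, 2, 3): 20 + 22 + 5 + 28 = 75
σ = (4, 1, 3, 2): 20 + 22 + 25 + 1 = 68
σ = (4, 2, 1, 3): 20 + 28 + 10 + 28 = 86
σ = (4, 2, 3, 1): 20 + 28 + 25 + 18 = 91
σ = (4, 3, 1, 2): 20 + 9 + 10 + 1 = 40
σ = (4, 3, 2, 1): 20 + 9 + 5 + 18 = 52
Optimal value attained by: σ = (1, 2, 4, 3).
Answer: det⊕(T) = 98; verdict: NONSINGULAR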